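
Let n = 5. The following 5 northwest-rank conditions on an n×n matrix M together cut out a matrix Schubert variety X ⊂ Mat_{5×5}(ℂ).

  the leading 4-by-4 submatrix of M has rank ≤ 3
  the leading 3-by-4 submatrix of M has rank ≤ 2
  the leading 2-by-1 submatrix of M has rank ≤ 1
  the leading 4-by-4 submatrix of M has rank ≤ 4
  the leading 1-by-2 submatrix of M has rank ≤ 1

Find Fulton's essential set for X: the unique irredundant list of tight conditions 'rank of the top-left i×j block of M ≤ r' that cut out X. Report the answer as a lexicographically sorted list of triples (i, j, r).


Propagating the 5 rank bounds to every northwest block:

  1 1 1 1 1
  1 2 2 2 2
  1 2 2 2 3
  1 2 3 3 4
  1 2 3 4 5

second differences of R give the permutation w = (1, 2, 5, 3, 4).

Fulton essential set (1 of the 2 Rothe cells):

[(3, 4, 2)]


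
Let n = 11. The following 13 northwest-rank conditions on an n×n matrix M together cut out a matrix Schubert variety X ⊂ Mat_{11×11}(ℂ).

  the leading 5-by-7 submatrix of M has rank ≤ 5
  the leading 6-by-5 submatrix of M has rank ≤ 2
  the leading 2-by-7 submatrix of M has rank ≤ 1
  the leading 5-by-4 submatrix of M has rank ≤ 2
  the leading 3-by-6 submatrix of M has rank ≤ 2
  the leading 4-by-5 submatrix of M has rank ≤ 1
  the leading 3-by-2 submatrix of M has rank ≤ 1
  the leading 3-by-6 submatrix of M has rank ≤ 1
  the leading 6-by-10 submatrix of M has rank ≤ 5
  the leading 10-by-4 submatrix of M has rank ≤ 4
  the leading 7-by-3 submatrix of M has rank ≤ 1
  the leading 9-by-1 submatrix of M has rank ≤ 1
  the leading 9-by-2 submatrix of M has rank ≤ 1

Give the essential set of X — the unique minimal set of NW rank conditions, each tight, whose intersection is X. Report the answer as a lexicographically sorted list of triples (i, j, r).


Propagating the 13 rank bounds to every northwest block:

  row 1: 1 1 1 1 1 1 1 1 1 1 1
  row 2: 1 1 1 1 1 1 1 2 2 2 2
  row 3: 1 1 1 1 1 1 2 3 3 3 3
  row 4: 1 1 1 1 1 2 3 4 4 4 4
  row 5: 1 1 1 2 2 3 4 5 5 5 5
  row 6: 1 1 1 2 2 3 4 5 5 5 6
  row 7: 1 1 1 2 3 4 5 6 6 6 7
  row 8: 1 1 2 3 4 5 6 7 7 7 8
  row 9: 1 1 2 3 4 5 6 7 8 8 9
  row 10: 1 2 3 4 5 6 7 8 9 9 10
  row 11: 1 2 3 4 5 6 7 8 9 10 11

second differences of R give the permutation w = (1, 8, 7, 6, 4, 11, 5, 3, 9, 2, 10).

ℓ(w)=26; the 7 essential cells (i,j,r):

[(2, 7, 1), (3, 6, 1), (4, 5, 1), (6, 5, 2), (6, 10, 5), (7, 3, 1), (9, 2, 1)]


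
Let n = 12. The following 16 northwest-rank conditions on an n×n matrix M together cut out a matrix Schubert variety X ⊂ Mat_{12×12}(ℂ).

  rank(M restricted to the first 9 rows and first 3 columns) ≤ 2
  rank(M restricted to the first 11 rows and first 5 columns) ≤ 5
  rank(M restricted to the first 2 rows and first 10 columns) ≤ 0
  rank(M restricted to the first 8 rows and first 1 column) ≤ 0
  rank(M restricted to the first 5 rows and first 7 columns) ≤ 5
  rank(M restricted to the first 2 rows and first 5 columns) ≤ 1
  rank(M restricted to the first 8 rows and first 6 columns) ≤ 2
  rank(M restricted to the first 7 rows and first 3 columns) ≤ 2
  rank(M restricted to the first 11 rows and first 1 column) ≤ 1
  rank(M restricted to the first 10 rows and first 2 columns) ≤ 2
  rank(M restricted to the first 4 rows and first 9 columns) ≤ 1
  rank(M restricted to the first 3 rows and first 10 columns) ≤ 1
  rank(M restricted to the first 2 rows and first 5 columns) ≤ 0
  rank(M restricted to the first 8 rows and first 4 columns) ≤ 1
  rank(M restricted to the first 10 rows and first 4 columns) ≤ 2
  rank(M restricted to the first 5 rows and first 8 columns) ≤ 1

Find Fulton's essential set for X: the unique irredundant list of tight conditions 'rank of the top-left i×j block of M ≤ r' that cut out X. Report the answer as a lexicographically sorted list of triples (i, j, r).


Reconstructing r_w from the 16 given conditions:

  i=1: 0, 0, 0, 0, 0, 0, 0, 0, 0, 0, 1, 1
  i=2: 0, 0, 0, 0, 0, 0, 0, 0, 0, 0, 1, 2
  i=3: 0, 1, 1, 1, 1, 1, 1, 1, 1, 1, 2, 3
  i=4: 0, 1, 1, 1, 1, 1, 1, 1, 1, 2, 3, 4
  i=5: 0, 1, 1, 1, 1, 1, 1, 1, 2, 3, 4, 5
  i=6: 0, 1, 1, 1, 2, 2, 2, 2, 3, 4, 5, 6
  i=7: 0, 1, 1, 1, 2, 2, 3, 3, 4, 5, 6, 7
  i=8: 0, 1, 1, 1, 2, 2, 3, 4, 5, 6, 7, 8
  i=9: 1, 2, 2, 2, 3, 3, 4, 5, 6, 7, 8, 9
  i=10: 1, 2, 2, 2, 3, 4, 5, 6, 7, 8, 9, 10
  i=11: 1, 2, 3, 3, 4, 5, 6, 7, 8, 9, 10, 11
  i=12: 1, 2, 3, 4, 5, 6, 7, 8, 9, 10, 11, 12

hence w(1..12) = (11, 12, 2, 10, 9, 5, 7, 8, 1, 6, 3, 4).

7 SE-corners of the 49-cell Rothe diagram give Ess(w):

[(2, 10, 0), (4, 9, 1), (5, 8, 1), (8, 1, 0), (8, 4, 1), (8, 6, 2), (10, 4, 2)]


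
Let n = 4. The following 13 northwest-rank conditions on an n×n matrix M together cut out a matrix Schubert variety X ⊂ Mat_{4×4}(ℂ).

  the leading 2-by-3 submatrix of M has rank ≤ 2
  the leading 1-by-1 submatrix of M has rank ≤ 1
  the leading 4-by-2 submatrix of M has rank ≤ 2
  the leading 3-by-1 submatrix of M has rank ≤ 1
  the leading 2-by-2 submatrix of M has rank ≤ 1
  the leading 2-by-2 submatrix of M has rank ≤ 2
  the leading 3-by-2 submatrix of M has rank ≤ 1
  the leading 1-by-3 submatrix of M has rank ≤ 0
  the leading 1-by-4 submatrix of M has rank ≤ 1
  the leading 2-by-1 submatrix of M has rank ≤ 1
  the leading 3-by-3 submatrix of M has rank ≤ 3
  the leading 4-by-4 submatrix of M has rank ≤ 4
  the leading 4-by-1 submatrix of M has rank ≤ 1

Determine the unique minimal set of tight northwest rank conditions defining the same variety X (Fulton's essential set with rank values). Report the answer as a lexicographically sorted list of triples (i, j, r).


Recovering R(i,j) via the rank-extension bound from the 13 conditions:

  R[1]: 0 | 0 | 0 | 1
  R[2]: 1 | 1 | 1 | 2
  R[3]: 1 | 1 | 2 | 3
  R[4]: 1 | 2 | 3 | 4

reading off 1-entries of Δ²R: w = (4, 1, 3, 2).

D(w) has 4 cells with 2 SE-corners; essential set:

[(1, 3, 0), (3, 2, 1)]


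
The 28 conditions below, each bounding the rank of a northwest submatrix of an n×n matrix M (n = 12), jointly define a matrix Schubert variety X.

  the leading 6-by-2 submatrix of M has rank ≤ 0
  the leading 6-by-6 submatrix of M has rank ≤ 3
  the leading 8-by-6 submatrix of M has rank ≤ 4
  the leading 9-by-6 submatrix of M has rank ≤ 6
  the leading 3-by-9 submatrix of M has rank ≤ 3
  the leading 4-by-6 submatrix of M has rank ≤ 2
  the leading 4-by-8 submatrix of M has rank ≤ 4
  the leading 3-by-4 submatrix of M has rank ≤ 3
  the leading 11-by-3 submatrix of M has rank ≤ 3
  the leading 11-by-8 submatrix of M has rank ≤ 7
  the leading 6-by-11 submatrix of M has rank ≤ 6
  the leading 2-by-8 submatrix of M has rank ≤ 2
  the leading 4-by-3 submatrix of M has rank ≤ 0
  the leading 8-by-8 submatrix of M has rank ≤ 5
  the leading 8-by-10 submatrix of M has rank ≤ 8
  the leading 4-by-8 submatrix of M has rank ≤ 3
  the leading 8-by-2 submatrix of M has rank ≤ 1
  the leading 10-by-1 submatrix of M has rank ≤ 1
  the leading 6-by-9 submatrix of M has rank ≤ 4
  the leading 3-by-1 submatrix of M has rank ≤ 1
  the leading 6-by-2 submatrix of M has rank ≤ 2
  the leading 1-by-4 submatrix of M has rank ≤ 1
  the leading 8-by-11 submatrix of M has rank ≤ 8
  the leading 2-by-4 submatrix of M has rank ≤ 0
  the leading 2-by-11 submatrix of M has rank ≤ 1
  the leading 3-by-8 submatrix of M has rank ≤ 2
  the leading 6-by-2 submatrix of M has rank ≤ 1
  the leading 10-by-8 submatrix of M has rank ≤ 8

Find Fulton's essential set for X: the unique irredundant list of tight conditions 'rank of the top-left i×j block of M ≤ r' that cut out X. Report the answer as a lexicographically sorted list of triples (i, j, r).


Computing R[i][j] = min implied NW-rank bound (n=12, 28 conditions):

  0 0 0 0 1 1 1 1 1 1 1 1
  0 0 0 0 1 1 1 1 1 1 1 2
  0 0 0 1 2 2 2 2 2 2 2 3
  0 0 0 1 2 2 3 3 3 3 3 4
  0 0 1 2 3 3 4 4 4 4 4 5
  0 0 1 2 3 3 4 4 4 5 5 6
  1 1 2 3 4 4 5 5 5 6 6 7
  1 1 2 3 4 4 5 5 6 7 7 8
  1 2 3 4 5 5 6 6 7 8 8 9
  1 2 3 4 5 6 7 7 8 9 9 10
  1 2 3 4 5 6 7 7 8 9 10 11
  1 2 3 4 5 6 7 8 9 10 11 12

hence w(1..12) = (5, 12, 4, 7, 3, 10, 1, 9, 2, 6, 11, 8).

Fulton essential set (11 of the 32 Rothe cells):

[(2, 4, 0), (2, 11, 1), (4, 3, 0), (4, 6, 2), (6, 2, 0), (6, 6, 3), (6, 9, 4), (8, 2, 1), (8, 6, 4), (8, 8, 5), (11, 8, 7)]


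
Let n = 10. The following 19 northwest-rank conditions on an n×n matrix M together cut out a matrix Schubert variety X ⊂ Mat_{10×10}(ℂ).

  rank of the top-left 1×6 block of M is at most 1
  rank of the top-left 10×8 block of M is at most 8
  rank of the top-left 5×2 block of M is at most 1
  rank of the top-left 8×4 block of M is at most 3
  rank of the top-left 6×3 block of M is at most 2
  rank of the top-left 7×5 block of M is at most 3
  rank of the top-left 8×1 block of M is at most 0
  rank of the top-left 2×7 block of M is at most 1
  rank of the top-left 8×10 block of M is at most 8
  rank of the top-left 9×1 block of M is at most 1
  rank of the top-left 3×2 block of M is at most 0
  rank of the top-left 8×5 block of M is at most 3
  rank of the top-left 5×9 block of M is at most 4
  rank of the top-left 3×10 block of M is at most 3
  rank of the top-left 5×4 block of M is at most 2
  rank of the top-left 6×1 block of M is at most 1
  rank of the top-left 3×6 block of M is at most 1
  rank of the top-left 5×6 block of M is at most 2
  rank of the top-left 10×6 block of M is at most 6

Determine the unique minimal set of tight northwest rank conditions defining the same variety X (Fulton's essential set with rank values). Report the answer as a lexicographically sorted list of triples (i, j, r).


Computing R[i][j] = min implied NW-rank bound (n=10, 19 conditions):

  R[1]: 0 | 0 | 1 | 1 | 1 | 1 | 1 | 1 | 1 | 1
  R[2]: 0 | 0 | 1 | 1 | 1 | 1 | 1 | 2 | 2 | 2
  R[3]: 0 | 0 | 1 | 1 | 1 | 1 | 2 | 3 | 3 | 3
  R[4]: 0 | 1 | 2 | 2 | 2 | 2 | 3 | 4 | 4 | 4
  R[5]: 0 | 1 | 2 | 2 | 2 | 2 | 3 | 4 | 4 | 5
  R[6]: 0 | 1 | 2 | 3 | 3 | 3 | 4 | 5 | 5 | 6
  R[7]: 0 | 1 | 2 | 3 | 3 | 4 | 5 | 6 | 6 | 7
  R[8]: 0 | 1 | 2 | 3 | 3 | 4 | 5 | 6 | 7 | 8
  R[9]: 1 | 2 | 3 | 4 | 4 | 5 | 6 | 7 | 8 | 9
  R[10]: 1 | 2 | 3 | 4 | 5 | 6 | 7 | 8 | 9 | 10

giving w = (3, 8, 7, 2, 10, 4, 6, 9, 1, 5) via Δ²R.

Rothe diagram D(w) (24 cells), 7 SE-corners (essential conditions):

[(2, 7, 1), (3, 2, 0), (3, 6, 1), (5, 6, 2), (5, 9, 4), (8, 1, 0), (8, 5, 3)]


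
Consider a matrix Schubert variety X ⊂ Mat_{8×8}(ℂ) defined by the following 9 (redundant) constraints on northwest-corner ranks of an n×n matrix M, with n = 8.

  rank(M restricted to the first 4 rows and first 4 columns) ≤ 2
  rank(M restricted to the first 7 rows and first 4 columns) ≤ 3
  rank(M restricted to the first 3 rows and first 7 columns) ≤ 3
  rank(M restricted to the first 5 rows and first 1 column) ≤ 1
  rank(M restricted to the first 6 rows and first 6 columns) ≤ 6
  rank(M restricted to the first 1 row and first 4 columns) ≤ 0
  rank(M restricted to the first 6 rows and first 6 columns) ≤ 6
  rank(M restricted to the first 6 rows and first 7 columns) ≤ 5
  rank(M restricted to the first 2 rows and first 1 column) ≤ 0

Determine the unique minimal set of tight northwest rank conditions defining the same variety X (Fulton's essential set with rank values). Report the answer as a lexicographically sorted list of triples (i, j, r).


The tightest implied rank at each (i,j), from the 9 conditions:

  R[1]: 0, 0, 0, 0, 1, 1, 1, 1
  R[2]: 0, 1, 1, 1, 2, 2, 2, 2
  R[3]: 1, 2, 2, 2, 3, 3, 3, 3
  R[4]: 1, 2, 2, 2, 3, 4, 4, 4
  R[5]: 1, 2, 3, 3, 4, 5, 5, 5
  R[6]: 1, 2, 3, 3, 4, 5, 5, 6
  R[7]: 1, 2, 3, 3, 4, 5, 6, 7
  R[8]: 1, 2, 3, 4, 5, 6, 7, 8

hence w(1..8) = (5, 2, 1, 6, 3, 8, 7, 4).

5 SE-corners of the 10-cell Rothe diagram give Ess(w):

[(1, 4, 0), (2, 1, 0), (4, 4, 2), (6, 7, 5), (7, 4, 3)]


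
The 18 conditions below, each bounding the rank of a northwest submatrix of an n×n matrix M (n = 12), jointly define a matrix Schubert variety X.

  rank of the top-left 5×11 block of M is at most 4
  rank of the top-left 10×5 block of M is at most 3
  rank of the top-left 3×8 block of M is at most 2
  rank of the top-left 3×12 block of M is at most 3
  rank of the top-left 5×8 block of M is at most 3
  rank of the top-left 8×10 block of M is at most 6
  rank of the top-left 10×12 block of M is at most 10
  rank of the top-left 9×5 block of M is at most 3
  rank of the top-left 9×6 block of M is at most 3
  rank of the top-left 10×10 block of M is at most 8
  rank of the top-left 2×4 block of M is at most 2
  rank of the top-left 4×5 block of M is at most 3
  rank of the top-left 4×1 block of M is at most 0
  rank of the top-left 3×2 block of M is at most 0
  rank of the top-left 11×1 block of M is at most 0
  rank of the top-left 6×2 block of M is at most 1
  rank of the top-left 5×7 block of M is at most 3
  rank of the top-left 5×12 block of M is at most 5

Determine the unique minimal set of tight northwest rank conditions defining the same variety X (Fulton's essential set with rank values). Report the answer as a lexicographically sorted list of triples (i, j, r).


Rank table r_w(12×12) implied by the 18 constraints:

  i=1: 0  0  1  1  1  1  1  1  1  1  1  1
  i=2: 0  0  1  2  2  2  2  2  2  2  2  2
  i=3: 0  0  1  2  2  2  2  2  3  3  3  3
  i=4: 0  1  2  3  3  3  3  3  4  4  4  4
  i=5: 0  1  2  3  3  3  3  3  4  4  4  5
  i=6: 0  1  2  3  3  3  4  4  5  5  5  6
  i=7: 0  1  2  3  3  3  4  5  6  6  6  7
  i=8: 0  1  2  3  3  3  4  5  6  6  7  8
  i=9: 0  1  2  3  3  3  4  5  6  7  8  9
  i=10: 0  1  2  3  3  4  5  6  7  8  9  10
  i=11: 0  1  2  3  4  5  6  7  8  9  10  11
  i=12: 1  2  3  4  5  6  7  8  9  10  11  12

the unique w with this rank table is (3, 4, 9, 2, 12, 7, 8, 11, 10, 6, 5, 1).

D(w) has 34 cells with 8 SE-corners; essential set:

[(3, 2, 0), (3, 8, 2), (5, 8, 3), (5, 11, 4), (8, 10, 6), (9, 6, 3), (10, 5, 3), (11, 1, 0)]


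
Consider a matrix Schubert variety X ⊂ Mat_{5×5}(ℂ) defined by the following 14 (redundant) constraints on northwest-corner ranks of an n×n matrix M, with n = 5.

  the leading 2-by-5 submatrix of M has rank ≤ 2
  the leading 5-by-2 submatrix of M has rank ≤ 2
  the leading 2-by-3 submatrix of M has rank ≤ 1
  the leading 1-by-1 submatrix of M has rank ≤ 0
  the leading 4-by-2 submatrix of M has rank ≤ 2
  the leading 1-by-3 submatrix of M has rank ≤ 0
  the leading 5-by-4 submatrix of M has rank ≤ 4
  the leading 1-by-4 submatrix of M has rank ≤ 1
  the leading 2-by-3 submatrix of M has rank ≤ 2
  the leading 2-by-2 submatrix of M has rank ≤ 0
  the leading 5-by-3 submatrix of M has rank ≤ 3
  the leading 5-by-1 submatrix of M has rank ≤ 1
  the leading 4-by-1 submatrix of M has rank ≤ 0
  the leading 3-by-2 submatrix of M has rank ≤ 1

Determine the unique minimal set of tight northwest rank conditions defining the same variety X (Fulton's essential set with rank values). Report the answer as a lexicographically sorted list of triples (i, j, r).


Rank table r_w(5×5) implied by the 14 constraints:

  row 1: 0 | 0 | 0 | 1 | 1
  row 2: 0 | 0 | 1 | 2 | 2
  row 3: 0 | 1 | 2 | 3 | 3
  row 4: 0 | 1 | 2 | 3 | 4
  row 5: 1 | 2 | 3 | 4 | 5

so w = (4, 3, 2, 5, 1).

Rothe diagram D(w) (7 cells), 3 SE-corners (essential conditions):

[(1, 3, 0), (2, 2, 0), (4, 1, 0)]


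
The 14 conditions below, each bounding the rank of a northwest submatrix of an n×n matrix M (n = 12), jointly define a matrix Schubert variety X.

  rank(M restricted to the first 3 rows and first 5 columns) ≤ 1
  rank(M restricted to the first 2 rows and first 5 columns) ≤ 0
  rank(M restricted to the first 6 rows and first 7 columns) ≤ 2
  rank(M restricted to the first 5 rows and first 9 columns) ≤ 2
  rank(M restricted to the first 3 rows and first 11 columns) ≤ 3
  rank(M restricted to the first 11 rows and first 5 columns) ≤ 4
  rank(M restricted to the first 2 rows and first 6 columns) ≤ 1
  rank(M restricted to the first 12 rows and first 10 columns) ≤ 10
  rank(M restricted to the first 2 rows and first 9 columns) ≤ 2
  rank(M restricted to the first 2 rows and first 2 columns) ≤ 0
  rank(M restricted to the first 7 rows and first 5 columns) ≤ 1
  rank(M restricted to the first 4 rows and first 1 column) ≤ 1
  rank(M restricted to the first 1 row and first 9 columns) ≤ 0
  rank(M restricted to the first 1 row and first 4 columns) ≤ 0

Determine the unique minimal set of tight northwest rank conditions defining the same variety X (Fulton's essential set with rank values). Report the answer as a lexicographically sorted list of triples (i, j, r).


Recovering R(i,j) via the rank-extension bound from the 14 conditions:

  0 0 0 0 0 0 0 0 0 1 1 1
  0 0 0 0 0 1 1 1 1 2 2 2
  1 1 1 1 1 2 2 2 2 3 3 3
  1 1 1 1 1 2 2 2 2 3 4 4
  1 1 1 1 1 2 2 2 2 3 4 5
  1 1 1 1 1 2 2 3 3 4 5 6
  1 1 1 1 1 2 3 4 4 5 6 7
  1 2 2 2 2 3 4 5 5 6 7 8
  1 2 3 3 3 4 5 6 6 7 8 9
  1 2 3 4 4 5 6 7 7 8 9 10
  1 2 3 4 4 5 6 7 8 9 10 11
  1 2 3 4 5 6 7 8 9 10 11 12

so w = (10, 6, 1, 11, 12, 8, 7, 2, 3, 4, 9, 5).

|D(w)|=38, |Ess(w)|=6:

[(1, 9, 0), (2, 5, 0), (5, 9, 2), (6, 7, 2), (7, 5, 1), (11, 5, 4)]


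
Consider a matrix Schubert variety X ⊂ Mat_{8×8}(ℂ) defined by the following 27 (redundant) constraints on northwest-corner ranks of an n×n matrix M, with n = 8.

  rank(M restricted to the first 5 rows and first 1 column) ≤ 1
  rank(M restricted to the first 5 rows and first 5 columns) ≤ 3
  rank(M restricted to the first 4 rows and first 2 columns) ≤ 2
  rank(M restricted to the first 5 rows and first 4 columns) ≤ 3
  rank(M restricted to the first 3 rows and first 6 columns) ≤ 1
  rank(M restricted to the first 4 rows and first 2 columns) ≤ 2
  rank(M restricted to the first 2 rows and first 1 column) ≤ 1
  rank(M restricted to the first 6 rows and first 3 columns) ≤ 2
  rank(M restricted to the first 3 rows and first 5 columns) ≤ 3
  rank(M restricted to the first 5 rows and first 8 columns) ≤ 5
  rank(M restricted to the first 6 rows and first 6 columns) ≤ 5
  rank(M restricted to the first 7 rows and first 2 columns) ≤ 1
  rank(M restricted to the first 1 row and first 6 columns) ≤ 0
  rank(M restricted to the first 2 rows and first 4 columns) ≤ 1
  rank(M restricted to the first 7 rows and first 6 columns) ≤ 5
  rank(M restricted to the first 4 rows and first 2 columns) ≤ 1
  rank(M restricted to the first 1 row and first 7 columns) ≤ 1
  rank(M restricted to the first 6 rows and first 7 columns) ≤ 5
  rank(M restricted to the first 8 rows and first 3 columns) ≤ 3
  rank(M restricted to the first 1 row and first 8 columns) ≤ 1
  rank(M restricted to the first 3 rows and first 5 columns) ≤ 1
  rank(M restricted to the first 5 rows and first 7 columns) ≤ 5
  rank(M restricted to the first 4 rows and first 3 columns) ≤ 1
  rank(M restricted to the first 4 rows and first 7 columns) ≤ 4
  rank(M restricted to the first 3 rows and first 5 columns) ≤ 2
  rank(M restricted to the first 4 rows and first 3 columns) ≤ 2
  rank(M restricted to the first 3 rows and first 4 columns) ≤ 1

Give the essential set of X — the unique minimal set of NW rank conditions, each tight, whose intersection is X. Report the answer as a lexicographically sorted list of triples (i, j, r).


Recovering R(i,j) via the rank-extension bound from the 27 conditions:

  0  0  0  0  0  0  1  1
  1  1  1  1  1  1  2  2
  1  1  1  1  1  1  2  3
  1  1  1  2  2  2  3  4
  1  1  2  3  3  3  4  5
  1  1  2  3  4  4  5  6
  1  1  2  3  4  5  6  7
  1  2  3  4  5  6  7  8

second differences of R give the permutation w = (7, 1, 8, 4, 3, 5, 6, 2).

Fulton essential set (4 of the 16 Rothe cells):

[(1, 6, 0), (3, 6, 1), (4, 3, 1), (7, 2, 1)]


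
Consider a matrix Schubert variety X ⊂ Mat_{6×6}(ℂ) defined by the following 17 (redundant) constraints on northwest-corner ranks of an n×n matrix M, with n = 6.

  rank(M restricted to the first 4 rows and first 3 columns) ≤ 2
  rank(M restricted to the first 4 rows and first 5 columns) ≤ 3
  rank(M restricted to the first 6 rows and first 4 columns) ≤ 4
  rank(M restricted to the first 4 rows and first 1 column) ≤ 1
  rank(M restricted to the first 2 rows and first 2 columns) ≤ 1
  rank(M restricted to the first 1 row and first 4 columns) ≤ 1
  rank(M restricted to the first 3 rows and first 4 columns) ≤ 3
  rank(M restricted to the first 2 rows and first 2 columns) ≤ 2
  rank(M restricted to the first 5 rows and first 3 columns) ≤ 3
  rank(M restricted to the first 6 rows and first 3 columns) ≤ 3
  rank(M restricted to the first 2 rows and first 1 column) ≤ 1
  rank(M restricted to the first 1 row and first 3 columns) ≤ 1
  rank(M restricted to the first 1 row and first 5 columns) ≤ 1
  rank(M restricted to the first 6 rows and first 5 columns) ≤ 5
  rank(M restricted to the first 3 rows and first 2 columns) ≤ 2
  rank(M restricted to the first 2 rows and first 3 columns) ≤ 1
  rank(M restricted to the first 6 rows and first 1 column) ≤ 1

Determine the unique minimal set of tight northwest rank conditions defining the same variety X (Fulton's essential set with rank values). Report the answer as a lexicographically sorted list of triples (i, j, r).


Reconstructing r_w from the 17 given conditions:

  1  1  1  1  1  1
  1  1  1  2  2  2
  1  2  2  3  3  3
  1  2  2  3  3  4
  1  2  3  4  4  5
  1  2  3  4  5  6

the unique w with this rank table is (1, 4, 2, 6, 3, 5).

ℓ(w)=4; the 3 essential cells (i,j,r):

[(2, 3, 1), (4, 3, 2), (4, 5, 3)]


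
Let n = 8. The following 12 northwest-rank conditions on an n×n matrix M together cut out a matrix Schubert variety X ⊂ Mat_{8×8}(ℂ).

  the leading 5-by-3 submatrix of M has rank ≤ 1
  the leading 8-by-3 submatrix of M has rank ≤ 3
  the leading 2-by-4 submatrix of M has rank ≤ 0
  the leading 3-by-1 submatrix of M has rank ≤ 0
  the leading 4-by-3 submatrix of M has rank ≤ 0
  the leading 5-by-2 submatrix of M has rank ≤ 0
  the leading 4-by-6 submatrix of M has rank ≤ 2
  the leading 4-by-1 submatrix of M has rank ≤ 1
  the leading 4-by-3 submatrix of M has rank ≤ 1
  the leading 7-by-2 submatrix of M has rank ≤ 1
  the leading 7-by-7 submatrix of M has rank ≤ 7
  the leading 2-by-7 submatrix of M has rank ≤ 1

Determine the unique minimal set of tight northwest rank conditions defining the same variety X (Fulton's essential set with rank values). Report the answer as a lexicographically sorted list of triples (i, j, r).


Recovering R(i,j) via the rank-extension bound from the 12 conditions:

  0 0 0 0 1 1 1 1
  0 0 0 0 1 1 1 2
  0 0 0 1 2 2 2 3
  0 0 0 1 2 2 3 4
  0 0 1 2 3 3 4 5
  1 1 2 3 4 4 5 6
  1 1 2 3 4 5 6 7
  1 2 3 4 5 6 7 8

giving w = (5, 8, 4, 7, 3, 1, 6, 2) via Δ²R.

D(w) has 20 cells with 6 SE-corners; essential set:

[(2, 4, 0), (2, 7, 1), (4, 3, 0), (4, 6, 2), (5, 2, 0), (7, 2, 1)]


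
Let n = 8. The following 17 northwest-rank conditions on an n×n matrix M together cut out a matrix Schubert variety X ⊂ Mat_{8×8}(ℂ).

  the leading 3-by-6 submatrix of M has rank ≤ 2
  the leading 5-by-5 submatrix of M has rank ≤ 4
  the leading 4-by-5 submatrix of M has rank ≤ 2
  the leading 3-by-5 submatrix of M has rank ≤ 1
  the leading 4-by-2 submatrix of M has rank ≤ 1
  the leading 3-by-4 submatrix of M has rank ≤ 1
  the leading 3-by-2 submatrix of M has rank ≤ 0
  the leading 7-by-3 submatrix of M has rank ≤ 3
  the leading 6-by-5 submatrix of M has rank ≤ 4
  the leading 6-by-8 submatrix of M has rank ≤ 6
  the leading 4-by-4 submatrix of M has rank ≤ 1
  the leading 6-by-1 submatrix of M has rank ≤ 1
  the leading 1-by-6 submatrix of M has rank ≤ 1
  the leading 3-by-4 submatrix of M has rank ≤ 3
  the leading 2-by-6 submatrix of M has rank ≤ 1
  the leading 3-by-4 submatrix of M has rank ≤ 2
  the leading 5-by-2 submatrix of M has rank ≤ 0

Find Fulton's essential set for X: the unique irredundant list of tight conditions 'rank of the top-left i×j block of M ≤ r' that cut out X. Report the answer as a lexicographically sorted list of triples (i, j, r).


The tightest implied rank at each (i,j), from the 17 conditions:

  R[1]: 0 0 1 1 1 1 1 1
  R[2]: 0 0 1 1 1 1 2 2
  R[3]: 0 0 1 1 1 2 3 3
  R[4]: 0 0 1 1 2 3 4 4
  R[5]: 0 0 1 2 3 4 5 5
  R[6]: 1 1 2 3 4 5 6 6
  R[7]: 1 2 3 4 5 6 7 7
  R[8]: 1 2 3 4 5 6 7 8

giving w = (3, 7, 6, 5, 4, 1, 2, 8) via Δ²R.

Fulton essential set (4 of the 16 Rothe cells):

[(2, 6, 1), (3, 5, 1), (4, 4, 1), (5, 2, 0)]


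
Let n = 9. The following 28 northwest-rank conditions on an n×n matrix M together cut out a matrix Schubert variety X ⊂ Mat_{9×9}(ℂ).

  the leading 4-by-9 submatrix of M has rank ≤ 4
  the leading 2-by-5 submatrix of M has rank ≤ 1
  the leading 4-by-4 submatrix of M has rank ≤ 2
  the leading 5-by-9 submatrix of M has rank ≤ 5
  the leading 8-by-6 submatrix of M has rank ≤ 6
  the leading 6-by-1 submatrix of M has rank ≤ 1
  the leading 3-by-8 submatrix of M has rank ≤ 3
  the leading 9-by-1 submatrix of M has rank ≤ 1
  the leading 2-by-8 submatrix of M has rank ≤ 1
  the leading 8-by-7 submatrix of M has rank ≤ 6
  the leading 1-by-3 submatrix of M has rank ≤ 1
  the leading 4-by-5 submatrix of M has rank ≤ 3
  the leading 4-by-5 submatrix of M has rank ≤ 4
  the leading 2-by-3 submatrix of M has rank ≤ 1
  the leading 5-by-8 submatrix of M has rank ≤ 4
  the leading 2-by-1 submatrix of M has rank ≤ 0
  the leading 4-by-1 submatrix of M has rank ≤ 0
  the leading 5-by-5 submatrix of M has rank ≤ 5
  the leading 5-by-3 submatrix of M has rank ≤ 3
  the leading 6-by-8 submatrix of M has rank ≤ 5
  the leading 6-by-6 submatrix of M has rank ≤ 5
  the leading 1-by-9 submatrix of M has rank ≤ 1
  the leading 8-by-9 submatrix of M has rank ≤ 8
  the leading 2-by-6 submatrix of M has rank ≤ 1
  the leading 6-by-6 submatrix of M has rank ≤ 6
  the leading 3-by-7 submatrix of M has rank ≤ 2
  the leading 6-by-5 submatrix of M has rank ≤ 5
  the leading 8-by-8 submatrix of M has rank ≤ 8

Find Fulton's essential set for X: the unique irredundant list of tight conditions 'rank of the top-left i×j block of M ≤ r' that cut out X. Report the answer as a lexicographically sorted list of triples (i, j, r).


Computing R[i][j] = min implied NW-rank bound (n=9, 28 conditions):

  R[1]: 0  1  1  1  1  1  1  1  1
  R[2]: 0  1  1  1  1  1  1  1  2
  R[3]: 0  1  2  2  2  2  2  2  3
  R[4]: 0  1  2  2  3  3  3  3  4
  R[5]: 1  2  3  3  4  4  4  4  5
  R[6]: 1  2  3  4  5  5  5  5  6
  R[7]: 1  2  3  4  5  6  6  6  7
  R[8]: 1  2  3  4  5  6  6  7  8
  R[9]: 1  2  3  4  5  6  7  8  9

hence w(1..9) = (2, 9, 3, 5, 1, 4, 6, 8, 7).

|D(w)|=12, |Ess(w)|=4:

[(2, 8, 1), (4, 1, 0), (4, 4, 2), (8, 7, 6)]


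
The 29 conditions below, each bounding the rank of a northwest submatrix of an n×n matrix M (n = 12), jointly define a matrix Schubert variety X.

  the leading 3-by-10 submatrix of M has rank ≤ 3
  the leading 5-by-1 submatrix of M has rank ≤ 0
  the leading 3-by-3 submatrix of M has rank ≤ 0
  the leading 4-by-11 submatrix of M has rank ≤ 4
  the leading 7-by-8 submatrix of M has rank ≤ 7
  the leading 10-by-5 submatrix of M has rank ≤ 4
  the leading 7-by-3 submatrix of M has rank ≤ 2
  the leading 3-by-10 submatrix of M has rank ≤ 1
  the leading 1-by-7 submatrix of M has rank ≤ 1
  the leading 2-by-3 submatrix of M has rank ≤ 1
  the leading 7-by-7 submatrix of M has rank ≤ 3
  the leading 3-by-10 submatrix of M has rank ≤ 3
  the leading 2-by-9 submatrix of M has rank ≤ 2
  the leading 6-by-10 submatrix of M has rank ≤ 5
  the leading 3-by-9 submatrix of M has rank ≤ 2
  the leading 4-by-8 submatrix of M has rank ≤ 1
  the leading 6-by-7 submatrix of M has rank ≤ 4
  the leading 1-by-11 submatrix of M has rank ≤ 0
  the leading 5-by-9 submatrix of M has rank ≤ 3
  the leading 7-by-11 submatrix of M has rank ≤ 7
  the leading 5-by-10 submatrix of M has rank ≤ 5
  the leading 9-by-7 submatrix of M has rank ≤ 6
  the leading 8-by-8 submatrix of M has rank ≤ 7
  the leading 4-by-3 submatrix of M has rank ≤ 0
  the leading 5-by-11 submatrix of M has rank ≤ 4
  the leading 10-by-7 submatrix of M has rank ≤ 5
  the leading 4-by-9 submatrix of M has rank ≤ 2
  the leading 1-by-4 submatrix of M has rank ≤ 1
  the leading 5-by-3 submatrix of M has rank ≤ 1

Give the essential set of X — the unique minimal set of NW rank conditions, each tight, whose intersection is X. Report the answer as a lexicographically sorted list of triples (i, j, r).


Recovering R(i,j) via the rank-extension bound from the 29 conditions:

  row 1: 0 | 0 | 0 | 0 | 0 | 0 | 0 | 0 | 0 | 0 | 0 | 1
  row 2: 0 | 0 | 0 | 1 | 1 | 1 | 1 | 1 | 1 | 1 | 1 | 2
  row 3: 0 | 0 | 0 | 1 | 1 | 1 | 1 | 1 | 1 | 1 | 2 | 3
  row 4: 0 | 0 | 0 | 1 | 1 | 1 | 1 | 1 | 2 | 2 | 3 | 4
  row 5: 0 | 1 | 1 | 2 | 2 | 2 | 2 | 2 | 3 | 3 | 4 | 5
  row 6: 1 | 2 | 2 | 3 | 3 | 3 | 3 | 3 | 4 | 4 | 5 | 6
  row 7: 1 | 2 | 2 | 3 | 3 | 3 | 3 | 4 | 5 | 5 | 6 | 7
  row 8: 1 | 2 | 3 | 4 | 4 | 4 | 4 | 5 | 6 | 6 | 7 | 8
  row 9: 1 | 2 | 3 | 4 | 4 | 5 | 5 | 6 | 7 | 7 | 8 | 9
  row 10: 1 | 2 | 3 | 4 | 4 | 5 | 5 | 6 | 7 | 8 | 9 | 10
  row 11: 1 | 2 | 3 | 4 | 5 | 6 | 6 | 7 | 8 | 9 | 10 | 11
  row 12: 1 | 2 | 3 | 4 | 5 | 6 | 7 | 8 | 9 | 10 | 11 | 12

reading off 1-entries of Δ²R: w = (12, 4, 11, 9, 2, 1, 8, 3, 6, 10, 5, 7).

Rothe diagram D(w) (38 cells), 9 SE-corners (essential conditions):

[(1, 11, 0), (3, 10, 1), (4, 3, 0), (4, 8, 1), (5, 1, 0), (7, 3, 2), (7, 7, 3), (10, 5, 4), (10, 7, 5)]


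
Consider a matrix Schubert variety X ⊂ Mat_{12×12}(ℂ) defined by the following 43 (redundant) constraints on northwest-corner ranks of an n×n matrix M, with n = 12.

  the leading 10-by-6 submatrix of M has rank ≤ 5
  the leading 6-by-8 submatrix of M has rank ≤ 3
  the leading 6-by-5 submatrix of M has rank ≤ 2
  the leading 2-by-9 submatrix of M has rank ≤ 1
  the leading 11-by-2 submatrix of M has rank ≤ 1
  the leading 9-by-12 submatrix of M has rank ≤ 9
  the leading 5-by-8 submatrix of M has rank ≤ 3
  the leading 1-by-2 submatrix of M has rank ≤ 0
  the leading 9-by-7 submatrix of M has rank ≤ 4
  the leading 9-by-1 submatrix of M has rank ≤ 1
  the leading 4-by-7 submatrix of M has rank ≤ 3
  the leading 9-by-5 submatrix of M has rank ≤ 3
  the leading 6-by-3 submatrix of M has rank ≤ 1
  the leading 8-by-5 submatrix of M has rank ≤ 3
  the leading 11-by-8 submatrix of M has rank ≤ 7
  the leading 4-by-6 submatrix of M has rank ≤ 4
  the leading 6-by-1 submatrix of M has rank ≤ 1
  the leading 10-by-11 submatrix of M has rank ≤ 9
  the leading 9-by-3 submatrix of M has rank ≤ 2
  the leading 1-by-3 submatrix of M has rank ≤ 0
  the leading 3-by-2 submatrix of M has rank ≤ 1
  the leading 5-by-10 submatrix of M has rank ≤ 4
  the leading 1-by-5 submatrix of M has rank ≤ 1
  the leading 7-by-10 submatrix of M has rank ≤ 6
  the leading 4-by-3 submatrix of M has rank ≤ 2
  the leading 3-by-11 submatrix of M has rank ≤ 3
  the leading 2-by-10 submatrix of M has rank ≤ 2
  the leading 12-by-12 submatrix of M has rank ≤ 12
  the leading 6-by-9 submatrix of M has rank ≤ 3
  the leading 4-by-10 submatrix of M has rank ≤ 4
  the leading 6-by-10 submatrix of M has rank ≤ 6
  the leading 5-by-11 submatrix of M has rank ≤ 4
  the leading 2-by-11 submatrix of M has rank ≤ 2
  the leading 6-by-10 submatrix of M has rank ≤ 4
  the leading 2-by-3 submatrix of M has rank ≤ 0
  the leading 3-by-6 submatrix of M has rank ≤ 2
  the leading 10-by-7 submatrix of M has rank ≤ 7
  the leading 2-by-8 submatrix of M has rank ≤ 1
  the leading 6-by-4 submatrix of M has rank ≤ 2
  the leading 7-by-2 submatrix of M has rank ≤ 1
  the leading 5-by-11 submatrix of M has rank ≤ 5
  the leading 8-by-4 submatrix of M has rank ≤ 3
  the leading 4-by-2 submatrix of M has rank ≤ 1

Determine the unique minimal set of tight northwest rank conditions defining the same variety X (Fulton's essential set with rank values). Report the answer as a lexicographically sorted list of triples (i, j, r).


The tightest implied rank at each (i,j), from the 43 conditions:

  i=1: 0 | 0 | 0 | 1 | 1 | 1 | 1 | 1 | 1 | 1 | 1 | 1
  i=2: 0 | 0 | 0 | 1 | 1 | 1 | 1 | 1 | 1 | 2 | 2 | 2
  i=3: 1 | 1 | 1 | 2 | 2 | 2 | 2 | 2 | 2 | 3 | 3 | 3
  i=4: 1 | 1 | 1 | 2 | 2 | 3 | 3 | 3 | 3 | 4 | 4 | 4
  i=5: 1 | 1 | 1 | 2 | 2 | 3 | 3 | 3 | 3 | 4 | 4 | 5
  i=6: 1 | 1 | 1 | 2 | 2 | 3 | 3 | 3 | 3 | 4 | 5 | 6
  i=7: 1 | 1 | 2 | 3 | 3 | 4 | 4 | 4 | 4 | 5 | 6 | 7
  i=8: 1 | 1 | 2 | 3 | 3 | 4 | 4 | 5 | 5 | 6 | 7 | 8
  i=9: 1 | 1 | 2 | 3 | 3 | 4 | 4 | 5 | 6 | 7 | 8 | 9
  i=10: 1 | 1 | 2 | 3 | 4 | 5 | 5 | 6 | 7 | 8 | 9 | 10
  i=11: 1 | 1 | 2 | 3 | 4 | 5 | 6 | 7 | 8 | 9 | 10 | 11
  i=12: 1 | 2 | 3 | 4 | 5 | 6 | 7 | 8 | 9 | 10 | 11 | 12

hence w(1..12) = (4, 10, 1, 6, 12, 11, 3, 8, 9, 5, 7, 2).

|D(w)|=36, |Ess(w)|=9:

[(2, 3, 0), (2, 9, 1), (5, 11, 4), (6, 3, 1), (6, 5, 2), (6, 9, 3), (9, 5, 3), (9, 7, 4), (11, 2, 1)]


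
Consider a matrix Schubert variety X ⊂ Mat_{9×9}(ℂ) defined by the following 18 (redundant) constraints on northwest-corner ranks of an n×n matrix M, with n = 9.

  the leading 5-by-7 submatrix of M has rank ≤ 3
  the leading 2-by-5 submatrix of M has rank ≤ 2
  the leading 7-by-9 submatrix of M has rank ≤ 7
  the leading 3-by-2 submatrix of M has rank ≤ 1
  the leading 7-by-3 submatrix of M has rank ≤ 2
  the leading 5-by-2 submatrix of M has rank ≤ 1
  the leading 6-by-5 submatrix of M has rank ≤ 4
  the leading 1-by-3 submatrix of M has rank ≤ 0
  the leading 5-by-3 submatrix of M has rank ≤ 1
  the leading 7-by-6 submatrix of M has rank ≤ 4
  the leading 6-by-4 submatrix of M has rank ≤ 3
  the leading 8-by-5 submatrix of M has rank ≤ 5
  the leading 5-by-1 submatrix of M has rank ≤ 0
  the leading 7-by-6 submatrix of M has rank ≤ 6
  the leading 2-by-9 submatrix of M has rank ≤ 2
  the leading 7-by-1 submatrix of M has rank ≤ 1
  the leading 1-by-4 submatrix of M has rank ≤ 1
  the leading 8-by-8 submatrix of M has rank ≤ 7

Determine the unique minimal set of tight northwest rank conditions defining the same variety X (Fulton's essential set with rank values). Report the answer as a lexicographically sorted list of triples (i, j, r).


Recovering R(i,j) via the rank-extension bound from the 18 conditions:

  0  0  0  1  1  1  1  1  1
  0  1  1  2  2  2  2  2  2
  0  1  1  2  3  3  3  3  3
  0  1  1  2  3  3  3  4  4
  0  1  1  2  3  3  3  4  5
  1  2  2  3  4  4  4  5  6
  1  2  2  3  4  4  5  6  7
  1  2  3  4  5  5  6  7  8
  1  2  3  4  5  6  7  8  9

hence w(1..9) = (4, 2, 5, 8, 9, 1, 7, 3, 6).

ℓ(w)=16; the 6 essential cells (i,j,r):

[(1, 3, 0), (5, 1, 0), (5, 3, 1), (5, 7, 3), (7, 3, 2), (7, 6, 4)]


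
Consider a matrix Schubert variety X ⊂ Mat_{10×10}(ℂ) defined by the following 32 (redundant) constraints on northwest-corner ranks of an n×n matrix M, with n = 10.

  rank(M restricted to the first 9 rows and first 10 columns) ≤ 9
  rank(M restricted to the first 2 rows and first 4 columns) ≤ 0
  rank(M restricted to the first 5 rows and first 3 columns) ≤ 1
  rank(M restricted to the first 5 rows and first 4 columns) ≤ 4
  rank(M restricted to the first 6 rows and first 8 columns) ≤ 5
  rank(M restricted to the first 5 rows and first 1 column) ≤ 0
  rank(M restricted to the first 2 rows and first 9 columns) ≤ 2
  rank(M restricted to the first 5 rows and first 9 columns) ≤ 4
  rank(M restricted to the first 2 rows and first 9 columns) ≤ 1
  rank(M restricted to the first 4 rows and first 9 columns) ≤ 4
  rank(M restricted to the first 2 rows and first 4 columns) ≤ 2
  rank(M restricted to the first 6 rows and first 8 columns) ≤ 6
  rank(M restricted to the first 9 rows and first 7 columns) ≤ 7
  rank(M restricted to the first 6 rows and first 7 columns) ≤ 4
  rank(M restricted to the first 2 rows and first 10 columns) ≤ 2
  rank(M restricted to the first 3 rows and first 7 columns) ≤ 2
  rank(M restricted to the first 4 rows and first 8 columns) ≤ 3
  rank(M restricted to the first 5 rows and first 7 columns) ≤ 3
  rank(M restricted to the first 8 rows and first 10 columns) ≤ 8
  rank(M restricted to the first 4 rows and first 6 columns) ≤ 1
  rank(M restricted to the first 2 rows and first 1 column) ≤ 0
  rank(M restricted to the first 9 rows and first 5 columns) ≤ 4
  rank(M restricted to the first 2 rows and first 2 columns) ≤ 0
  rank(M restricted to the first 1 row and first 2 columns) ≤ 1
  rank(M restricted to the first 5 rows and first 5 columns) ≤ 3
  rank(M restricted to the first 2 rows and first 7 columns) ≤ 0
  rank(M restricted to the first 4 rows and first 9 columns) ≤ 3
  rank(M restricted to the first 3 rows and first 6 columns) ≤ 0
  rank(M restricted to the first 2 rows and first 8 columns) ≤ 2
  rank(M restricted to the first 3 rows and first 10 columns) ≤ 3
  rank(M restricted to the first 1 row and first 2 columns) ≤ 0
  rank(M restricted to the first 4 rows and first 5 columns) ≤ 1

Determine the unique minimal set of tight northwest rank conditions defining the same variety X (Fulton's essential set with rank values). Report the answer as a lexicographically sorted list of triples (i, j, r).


Propagating the 32 rank bounds to every northwest block:

  i=1: 0, 0, 0, 0, 0, 0, 0, 1, 1, 1
  i=2: 0, 0, 0, 0, 0, 0, 0, 1, 1, 2
  i=3: 0, 0, 0, 0, 0, 0, 1, 2, 2, 3
  i=4: 0, 1, 1, 1, 1, 1, 2, 3, 3, 4
  i=5: 0, 1, 1, 2, 2, 2, 3, 4, 4, 5
  i=6: 1, 2, 2, 3, 3, 3, 4, 5, 5, 6
  i=7: 1, 2, 3, 4, 4, 4, 5, 6, 6, 7
  i=8: 1, 2, 3, 4, 4, 5, 6, 7, 7, 8
  i=9: 1, 2, 3, 4, 4, 5, 6, 7, 8, 9
  i=10: 1, 2, 3, 4, 5, 6, 7, 8, 9, 10

reading off 1-entries of Δ²R: w = (8, 10, 7, 2, 4, 1, 3, 6, 9, 5).

|D(w)|=26, |Ess(w)|=6:

[(2, 7, 0), (2, 9, 1), (3, 6, 0), (5, 1, 0), (5, 3, 1), (9, 5, 4)]


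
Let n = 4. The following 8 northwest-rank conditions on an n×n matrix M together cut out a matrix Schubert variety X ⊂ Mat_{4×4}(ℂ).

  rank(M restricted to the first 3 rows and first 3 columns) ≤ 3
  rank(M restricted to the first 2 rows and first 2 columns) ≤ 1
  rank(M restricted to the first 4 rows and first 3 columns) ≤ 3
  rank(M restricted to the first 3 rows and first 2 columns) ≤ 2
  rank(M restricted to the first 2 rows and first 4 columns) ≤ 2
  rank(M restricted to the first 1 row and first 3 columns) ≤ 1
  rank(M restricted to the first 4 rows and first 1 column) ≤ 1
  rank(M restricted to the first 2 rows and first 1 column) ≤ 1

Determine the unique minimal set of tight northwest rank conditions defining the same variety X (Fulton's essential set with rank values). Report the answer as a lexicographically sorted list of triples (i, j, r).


The tightest implied rank at each (i,j), from the 8 conditions:

  R[1]: 1  1  1  1
  R[2]: 1  1  2  2
  R[3]: 1  2  3  3
  R[4]: 1  2  3  4

the unique w with this rank table is (1, 3, 2, 4).

ℓ(w)=1; the 1 essential cell (i,j,r):

[(2, 2, 1)]


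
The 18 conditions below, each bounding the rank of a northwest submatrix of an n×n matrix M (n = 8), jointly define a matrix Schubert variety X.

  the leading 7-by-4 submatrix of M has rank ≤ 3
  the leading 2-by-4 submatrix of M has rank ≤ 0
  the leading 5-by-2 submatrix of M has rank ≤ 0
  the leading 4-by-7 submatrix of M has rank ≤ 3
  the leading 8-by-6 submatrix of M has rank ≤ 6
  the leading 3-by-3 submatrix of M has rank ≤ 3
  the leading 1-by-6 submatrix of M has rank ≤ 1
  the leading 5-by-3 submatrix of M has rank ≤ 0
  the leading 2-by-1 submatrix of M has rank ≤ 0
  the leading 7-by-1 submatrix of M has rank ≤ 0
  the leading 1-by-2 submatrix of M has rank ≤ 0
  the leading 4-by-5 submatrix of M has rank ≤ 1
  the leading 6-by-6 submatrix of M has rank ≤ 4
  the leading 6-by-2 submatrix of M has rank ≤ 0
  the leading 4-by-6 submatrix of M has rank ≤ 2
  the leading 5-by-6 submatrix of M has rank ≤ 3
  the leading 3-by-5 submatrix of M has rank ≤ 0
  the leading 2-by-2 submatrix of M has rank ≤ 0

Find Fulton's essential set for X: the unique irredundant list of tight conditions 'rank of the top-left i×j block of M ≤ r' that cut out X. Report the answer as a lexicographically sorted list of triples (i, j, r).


Propagating the 18 rank bounds to every northwest block:

  row 1: 0, 0, 0, 0, 0, 1, 1, 1
  row 2: 0, 0, 0, 0, 0, 1, 2, 2
  row 3: 0, 0, 0, 0, 0, 1, 2, 3
  row 4: 0, 0, 0, 1, 1, 2, 3, 4
  row 5: 0, 0, 0, 1, 2, 3, 4, 5
  row 6: 0, 0, 1, 2, 3, 4, 5, 6
  row 7: 0, 1, 2, 3, 4, 5, 6, 7
  row 8: 1, 2, 3, 4, 5, 6, 7, 8

hence w(1..8) = (6, 7, 8, 4, 5, 3, 2, 1).

ℓ(w)=24; the 4 essential cells (i,j,r):

[(3, 5, 0), (5, 3, 0), (6, 2, 0), (7, 1, 0)]
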